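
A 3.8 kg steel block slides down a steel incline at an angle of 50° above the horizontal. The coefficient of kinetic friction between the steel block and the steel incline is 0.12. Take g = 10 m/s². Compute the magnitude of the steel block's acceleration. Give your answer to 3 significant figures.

6.89 m/s²

Resolving the weight along the incline: the component pulling the steel block down the slope is mg sin 50° = 3.8 × 10 × 0.7660 = 29.108 N, and the normal force is N = mg cos 50° = 3.8 × 10 × 0.6428 = 24.426 N.
Kinetic friction acts up the slope with magnitude f = μN = 0.12 × 24.426 = 2.931 N.
Net force along the incline is 29.108 − 2.931 = 26.177 N, so a = 26.177 / 3.8 = 6.8887 m/s².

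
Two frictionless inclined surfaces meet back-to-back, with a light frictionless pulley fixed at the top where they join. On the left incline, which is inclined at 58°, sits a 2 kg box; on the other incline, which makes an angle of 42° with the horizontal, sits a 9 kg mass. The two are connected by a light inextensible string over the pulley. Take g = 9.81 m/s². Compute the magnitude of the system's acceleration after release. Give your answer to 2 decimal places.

Resolve each weight along its own incline: the 2 kg mass has component 2 × 9.81 × sin 58° = 16.639 N down its slope, and the 9 kg mass has 9 × 9.81 × sin 42° = 59.078 N down its slope.
The 9 kg side's 59.078 N exceeds the other side's 16.639 N, so that mass slides down and the 2 kg mass slides up. Taking that direction as positive, Newton's second law for the whole system gives 59.078 − 16.639 = (2 + 9) a, so a = 42.439 / 11 = 3.8581 m/s².

3.86 m/s²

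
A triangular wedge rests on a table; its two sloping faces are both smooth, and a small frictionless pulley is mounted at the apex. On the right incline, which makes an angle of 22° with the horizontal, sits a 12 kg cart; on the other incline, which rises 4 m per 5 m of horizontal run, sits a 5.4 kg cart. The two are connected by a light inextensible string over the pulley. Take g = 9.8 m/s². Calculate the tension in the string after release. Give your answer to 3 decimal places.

Resolve each weight along its own incline: the 12 kg mass has component 12 × 9.8 × sin 22° = 44.054 N down its slope, and the 5.4 kg mass has 5.4 × 9.8 × sin 38.66° = 33.059 N down its slope.
The 12 kg side's 44.054 N exceeds the other side's 33.059 N, so that mass slides down and the 5.4 kg mass slides up. Taking that direction as positive, Newton's second law for the whole system gives 44.054 − 33.059 = (12 + 5.4) a, so a = 10.995 / 17.4 = 0.6319 m/s².
For the 5.4 kg mass (up-slope positive): T − 33.059 = 5.4 × 0.6319, so T = 36.471 N.

36.471 N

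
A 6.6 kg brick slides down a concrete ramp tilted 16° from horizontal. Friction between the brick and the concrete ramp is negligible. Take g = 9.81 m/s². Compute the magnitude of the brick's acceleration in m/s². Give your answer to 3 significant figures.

2.70 m/s²

Resolving the weight along the incline: the component pulling the brick down the slope is mg sin 16° = 6.6 × 9.81 × 0.2756 = 17.844 N, and the normal force is N = mg cos 16° = 6.6 × 9.81 × 0.9613 = 62.240 N.
With no friction the net force along the incline is 17.844 N, so a = g sin 16° = 17.844 / 6.6 = 2.7036 m/s².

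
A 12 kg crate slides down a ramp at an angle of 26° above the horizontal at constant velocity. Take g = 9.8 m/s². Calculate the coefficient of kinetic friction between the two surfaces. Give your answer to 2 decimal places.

At constant velocity the net force along the incline is zero: mg sin 26° = μ mg cos 26°.
So μ = tan 26° = 0.4384 / 0.8988 = 0.4878.

0.49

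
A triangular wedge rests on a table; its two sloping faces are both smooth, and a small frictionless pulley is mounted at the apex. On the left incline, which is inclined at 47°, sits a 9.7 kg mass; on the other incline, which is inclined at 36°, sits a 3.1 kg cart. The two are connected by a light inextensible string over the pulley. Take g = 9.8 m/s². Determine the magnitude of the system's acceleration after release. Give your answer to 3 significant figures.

Resolve each weight along its own incline: the 9.7 kg mass has component 9.7 × 9.8 × sin 47° = 69.522 N down its slope, and the 3.1 kg mass has 3.1 × 9.8 × sin 36° = 17.857 N down its slope.
The 9.7 kg side's 69.522 N exceeds the other side's 17.857 N, so that mass slides down and the 3.1 kg mass slides up. Taking that direction as positive, Newton's second law for the whole system gives 69.522 − 17.857 = (9.7 + 3.1) a, so a = 51.665 / 12.8 = 4.0363 m/s².

4.04 m/s²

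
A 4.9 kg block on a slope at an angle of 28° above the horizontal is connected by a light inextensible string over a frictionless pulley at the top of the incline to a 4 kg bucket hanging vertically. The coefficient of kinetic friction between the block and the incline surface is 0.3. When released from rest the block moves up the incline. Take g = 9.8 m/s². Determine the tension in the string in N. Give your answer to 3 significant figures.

For the block on the incline: the weight component along the slope is m₁g sin 28° = 4.9 × 9.8 × 0.4695 = 22.545 N and the normal force is N = m₁g cos 28° = 42.399 N.
Kinetic friction opposes the block's motion up the incline: f = μN = 0.3 × 42.399 = 12.720 N acting down the slope.
Newton's second law for the block (up-slope positive): T − 22.545 − 12.720 = 4.9 a. For the hanging bucket (downward positive): 4 × 9.8 − T = 4 a.
Adding the two equations eliminates T: 3.935 = 8.9 a, so a = 0.4421 m/s².
Then from the hanging bucket's equation, T = 4 × (9.8 − 0.4421) = 37.432 N.

37.4 N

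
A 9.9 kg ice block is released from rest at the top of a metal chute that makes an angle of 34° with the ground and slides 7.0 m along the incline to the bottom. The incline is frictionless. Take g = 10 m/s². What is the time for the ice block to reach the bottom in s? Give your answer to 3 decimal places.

1.582 s

The weight component along the incline is mg sin 34° = 55.360 N and the normal force is N = mg cos 34° = 82.075 N.
With no friction, a = g sin 34° = 5.5919 m/s².
Starting from rest, L = ½at², so t = √(2L/a) = √(2 × 7.0 / 5.5919) = 1.5823 s.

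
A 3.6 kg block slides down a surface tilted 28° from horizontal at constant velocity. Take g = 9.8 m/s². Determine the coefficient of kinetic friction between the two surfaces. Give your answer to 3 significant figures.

At constant velocity the net force along the incline is zero: mg sin 28° = μ mg cos 28°.
So μ = tan 28° = 0.4695 / 0.8829 = 0.5318.

0.532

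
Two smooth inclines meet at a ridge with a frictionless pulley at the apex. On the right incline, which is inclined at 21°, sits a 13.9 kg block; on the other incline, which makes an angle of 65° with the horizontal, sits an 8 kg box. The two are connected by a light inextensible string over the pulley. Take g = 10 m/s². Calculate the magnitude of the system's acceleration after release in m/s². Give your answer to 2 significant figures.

1.0 m/s²

Resolve each weight along its own incline: the 13.9 kg mass has component 13.9 × 10 × sin 21° = 49.813 N down its slope, and the 8 kg mass has 8 × 10 × sin 65° = 72.505 N down its slope.
The 8 kg side's 72.505 N exceeds the other side's 49.813 N, so that mass slides down and the 13.9 kg mass slides up. Taking that direction as positive, Newton's second law for the whole system gives 72.505 − 49.813 = (13.9 + 8) a, so a = 22.692 / 21.9 = 1.0362 m/s².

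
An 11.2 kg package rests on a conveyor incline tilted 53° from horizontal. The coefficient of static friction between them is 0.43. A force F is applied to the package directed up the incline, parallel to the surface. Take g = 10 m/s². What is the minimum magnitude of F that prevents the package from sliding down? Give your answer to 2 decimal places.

The normal force is N = mg cos 53° = 67.403 N. With F at its minimum the package is on the verge of sliding down, so static friction is at its maximum μ_s N = 0.43 × 67.403 = 28.983 N and acts up the slope.
Equilibrium along the incline: F + μ_s N = mg sin 53°, so F = 89.447 − 28.983 = 60.464 N.

60.46 N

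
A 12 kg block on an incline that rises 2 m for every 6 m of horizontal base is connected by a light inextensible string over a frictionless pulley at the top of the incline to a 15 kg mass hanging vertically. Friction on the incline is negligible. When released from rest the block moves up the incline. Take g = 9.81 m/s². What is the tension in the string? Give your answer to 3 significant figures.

For the block on the incline: the weight component along the slope is m₁g sin 18.43° = 12 × 9.81 × 0.3162 = 37.223 N and the normal force is N = m₁g cos 18.43° = 111.679 N.
Newton's second law for the block (up-slope positive): T − 37.223 = 12 a. For the hanging mass (downward positive): 15 × 9.81 − T = 15 a.
Adding the two equations eliminates T: 109.927 = 27 a, so a = 4.0714 m/s².
Then from the hanging mass's equation, T = 15 × (9.81 − 4.0714) = 86.079 N.

86.1 N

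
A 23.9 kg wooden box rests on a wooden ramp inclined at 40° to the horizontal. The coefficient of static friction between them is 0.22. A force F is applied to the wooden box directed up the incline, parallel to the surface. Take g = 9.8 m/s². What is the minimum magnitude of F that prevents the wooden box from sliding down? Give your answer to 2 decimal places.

111.08 N

The normal force is N = mg cos 40° = 179.423 N. With F at its minimum the wooden box is on the verge of sliding down, so static friction is at its maximum μ_s N = 0.22 × 179.423 = 39.473 N and acts up the slope.
Equilibrium along the incline: F + μ_s N = mg sin 40°, so F = 150.554 − 39.473 = 111.081 N.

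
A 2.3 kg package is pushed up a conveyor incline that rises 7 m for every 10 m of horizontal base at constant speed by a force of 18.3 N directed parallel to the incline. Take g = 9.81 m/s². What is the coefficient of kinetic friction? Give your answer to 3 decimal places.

At constant speed ΣF = 0 along the incline. The applied 18.3 N acts up the slope; the weight component mg sin 34.99° = 12.939 N and kinetic friction μN both act down the slope.
So 18.3 = 12.939 + μ × 18.484, giving μ = (18.3 − 12.939) / 18.484 = 0.2900.

0.290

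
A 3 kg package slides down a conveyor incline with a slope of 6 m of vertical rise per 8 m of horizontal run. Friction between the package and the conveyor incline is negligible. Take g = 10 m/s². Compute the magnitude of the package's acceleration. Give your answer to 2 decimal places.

Resolving the weight along the incline: the component pulling the package down the slope is mg sin 36.87° = 3 × 10 × 0.6000 = 18.000 N, and the normal force is N = mg cos 36.87° = 3 × 10 × 0.8000 = 24.000 N.
With no friction the net force along the incline is 18.000 N, so a = g sin 36.87° = 18.000 / 3 = 6.0000 m/s².

6.00 m/s²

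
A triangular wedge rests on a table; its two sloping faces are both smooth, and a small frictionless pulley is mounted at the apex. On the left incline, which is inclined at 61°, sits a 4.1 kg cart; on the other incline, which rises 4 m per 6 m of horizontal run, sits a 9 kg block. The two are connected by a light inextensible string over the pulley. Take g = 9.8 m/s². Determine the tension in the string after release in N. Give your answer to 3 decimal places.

39.456 N

Resolve each weight along its own incline: the 4.1 kg mass has component 4.1 × 9.8 × sin 61° = 35.142 N down its slope, and the 9 kg mass has 9 × 9.8 × sin 33.69° = 48.925 N down its slope.
The 9 kg side's 48.925 N exceeds the other side's 35.142 N, so that mass slides down and the 4.1 kg mass slides up. Taking that direction as positive, Newton's second law for the whole system gives 48.925 − 35.142 = (4.1 + 9) a, so a = 13.783 / 13.1 = 1.0521 m/s².
For the 4.1 kg mass (up-slope positive): T − 35.142 = 4.1 × 1.0521, so T = 39.456 N.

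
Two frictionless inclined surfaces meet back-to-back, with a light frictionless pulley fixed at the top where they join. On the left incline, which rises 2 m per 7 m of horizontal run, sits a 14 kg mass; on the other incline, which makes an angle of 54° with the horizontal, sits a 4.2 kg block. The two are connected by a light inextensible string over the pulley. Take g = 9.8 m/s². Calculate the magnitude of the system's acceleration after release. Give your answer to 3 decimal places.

0.241 m/s²

Resolve each weight along its own incline: the 14 kg mass has component 14 × 9.8 × sin 15.95° = 37.692 N down its slope, and the 4.2 kg mass has 4.2 × 9.8 × sin 54° = 33.299 N down its slope.
The 14 kg side's 37.692 N exceeds the other side's 33.299 N, so that mass slides down and the 4.2 kg mass slides up. Taking that direction as positive, Newton's second law for the whole system gives 37.692 − 33.299 = (14 + 4.2) a, so a = 4.393 / 18.2 = 0.2414 m/s².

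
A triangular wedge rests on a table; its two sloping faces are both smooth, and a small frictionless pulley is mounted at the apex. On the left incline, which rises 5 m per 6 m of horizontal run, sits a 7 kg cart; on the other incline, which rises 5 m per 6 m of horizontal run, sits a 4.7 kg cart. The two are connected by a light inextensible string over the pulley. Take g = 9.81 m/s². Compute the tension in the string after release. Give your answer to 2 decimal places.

Resolve each weight along its own incline: the 7 kg mass has component 7 × 9.81 × sin 39.81° = 43.961 N down its slope, and the 4.7 kg mass has 4.7 × 9.81 × sin 39.81° = 29.517 N down its slope.
The 7 kg side's 43.961 N exceeds the other side's 29.517 N, so that mass slides down and the 4.7 kg mass slides up. Taking that direction as positive, Newton's second law for the whole system gives 43.961 − 29.517 = (7 + 4.7) a, so a = 14.444 / 11.7 = 1.2345 m/s².
For the 4.7 kg mass (up-slope positive): T − 29.517 = 4.7 × 1.2345, so T = 35.319 N.

35.32 N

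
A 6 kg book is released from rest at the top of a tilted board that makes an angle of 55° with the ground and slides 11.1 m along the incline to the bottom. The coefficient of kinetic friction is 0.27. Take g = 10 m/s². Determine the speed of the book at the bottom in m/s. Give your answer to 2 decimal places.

12.14 m/s

The weight component along the incline is mg sin 55° = 49.149 N and the normal force is N = mg cos 55° = 34.415 N.
Friction up the slope is f = μN = 0.27 × 34.415 = 9.292 N, so the net downslope force is 49.149 − 9.292 = 39.857 N and a = 39.857 / 6 = 6.6428 m/s².
Starting from rest over a distance of 11.1 m, v² = 2aL = 2 × 6.6428 × 11.1 = 147.4702, so v = 12.1437 m/s.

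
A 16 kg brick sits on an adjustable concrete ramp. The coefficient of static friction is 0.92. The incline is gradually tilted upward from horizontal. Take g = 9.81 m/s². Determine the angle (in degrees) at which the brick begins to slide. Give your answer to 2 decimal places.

42.61°

At the threshold of sliding, static friction is at its maximum μ_s N and exactly balances the weight component along the incline: mg sin θ = μ_s mg cos θ.
Hence tan θ = μ_s = 0.92, so θ = arctan(0.92) = 42.6141°.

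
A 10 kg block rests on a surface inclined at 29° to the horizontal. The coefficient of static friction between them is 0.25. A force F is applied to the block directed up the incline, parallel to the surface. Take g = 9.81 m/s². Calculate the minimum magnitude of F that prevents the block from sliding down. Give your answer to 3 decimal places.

26.110 N

The normal force is N = mg cos 29° = 85.800 N. With F at its minimum the block is on the verge of sliding down, so static friction is at its maximum μ_s N = 0.25 × 85.800 = 21.450 N and acts up the slope.
Equilibrium along the incline: F + μ_s N = mg sin 29°, so F = 47.560 − 21.450 = 26.110 N.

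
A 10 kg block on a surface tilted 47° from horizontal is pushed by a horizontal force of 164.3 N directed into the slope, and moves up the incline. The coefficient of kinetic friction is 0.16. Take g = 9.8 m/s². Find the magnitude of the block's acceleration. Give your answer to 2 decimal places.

The horizontal push has components F cos 47° = 164.3 × 0.6820 = 112.053 N up the incline and F sin 47° = 164.3 × 0.7314 = 120.169 N pressing into the surface.
The normal force is therefore N = mg cos 47° + F sin 47° = 66.836 + 120.169 = 187.005 N, and kinetic friction down the slope is μN = 0.16 × 187.005 = 29.921 N.
Along the incline: F cos 47° − mg sin 47° − μN = ma, so 112.053 − 71.677 − 29.921 = 10 a, giving a = 1.0455 m/s².

1.05 m/s²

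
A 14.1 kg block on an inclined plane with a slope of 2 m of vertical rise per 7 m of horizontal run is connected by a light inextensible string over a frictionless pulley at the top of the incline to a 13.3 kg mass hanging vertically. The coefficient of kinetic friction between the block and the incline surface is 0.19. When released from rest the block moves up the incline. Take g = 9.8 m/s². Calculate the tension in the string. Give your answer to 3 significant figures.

For the block on the incline: the weight component along the slope is m₁g sin 15.95° = 14.1 × 9.8 × 0.2747 = 37.958 N and the normal force is N = m₁g cos 15.95° = 132.863 N.
Kinetic friction opposes the block's motion up the incline: f = μN = 0.19 × 132.863 = 25.244 N acting down the slope.
Newton's second law for the block (up-slope positive): T − 37.958 − 25.244 = 14.1 a. For the hanging mass (downward positive): 13.3 × 9.8 − T = 13.3 a.
Adding the two equations eliminates T: 67.138 = 27.4 a, so a = 2.4503 m/s².
Then from the hanging mass's equation, T = 13.3 × (9.8 − 2.4503) = 97.751 N.

97.8 N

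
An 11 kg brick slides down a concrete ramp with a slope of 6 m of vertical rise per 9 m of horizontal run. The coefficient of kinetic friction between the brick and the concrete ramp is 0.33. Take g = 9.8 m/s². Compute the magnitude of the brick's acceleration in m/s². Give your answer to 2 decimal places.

Resolving the weight along the incline: the component pulling the brick down the slope is mg sin 33.69° = 11 × 9.8 × 0.5547 = 59.797 N, and the normal force is N = mg cos 33.69° = 11 × 9.8 × 0.8321 = 89.700 N.
Kinetic friction acts up the slope with magnitude f = μN = 0.33 × 89.700 = 29.601 N.
Net force along the incline is 59.797 − 29.601 = 30.196 N, so a = 30.196 / 11 = 2.7451 m/s².

2.75 m/s²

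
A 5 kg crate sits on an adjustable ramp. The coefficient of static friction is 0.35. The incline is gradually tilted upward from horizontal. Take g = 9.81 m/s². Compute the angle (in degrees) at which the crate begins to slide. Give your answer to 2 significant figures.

At the threshold of sliding, static friction is at its maximum μ_s N and exactly balances the weight component along the incline: mg sin θ = μ_s mg cos θ.
Hence tan θ = μ_s = 0.35, so θ = arctan(0.35) = 19.2900°.

19°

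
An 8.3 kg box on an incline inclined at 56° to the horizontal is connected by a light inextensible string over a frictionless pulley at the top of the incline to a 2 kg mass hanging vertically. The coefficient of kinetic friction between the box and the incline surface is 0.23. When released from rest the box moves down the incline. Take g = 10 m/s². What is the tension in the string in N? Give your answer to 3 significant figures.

27.4 N

For the box on the incline: the weight component along the slope is m₁g sin 56° = 8.3 × 10 × 0.8290 = 68.807 N and the normal force is N = m₁g cos 56° = 46.413 N.
Kinetic friction opposes the box's motion down the incline: f = μN = 0.23 × 46.413 = 10.675 N acting up the slope.
Newton's second law for the box (down-slope positive): 68.807 − 10.675 − T = 8.3 a. For the hanging mass (upward positive): T − 2 × 10 = 2 a.
Adding the two equations eliminates T: 38.132 = 10.3 a, so a = 3.7021 m/s².
Then from the hanging mass's equation, T = 2 × (10 + 3.7021) = 27.404 N.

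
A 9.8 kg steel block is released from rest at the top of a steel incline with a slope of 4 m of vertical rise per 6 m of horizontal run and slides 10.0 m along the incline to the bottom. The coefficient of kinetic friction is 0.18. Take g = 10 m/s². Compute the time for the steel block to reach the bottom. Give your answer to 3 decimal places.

The weight component along the incline is mg sin 33.69° = 54.361 N and the normal force is N = mg cos 33.69° = 81.541 N.
Friction up the slope is f = μN = 0.18 × 81.541 = 14.677 N, so the net downslope force is 54.361 − 14.677 = 39.684 N and a = 39.684 / 9.8 = 4.0494 m/s².
Starting from rest, L = ½at², so t = √(2L/a) = √(2 × 10.0 / 4.0494) = 2.2224 s.

2.222 s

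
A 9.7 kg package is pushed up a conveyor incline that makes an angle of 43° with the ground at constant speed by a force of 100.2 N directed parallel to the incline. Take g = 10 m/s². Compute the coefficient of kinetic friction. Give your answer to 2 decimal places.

At constant speed ΣF = 0 along the incline. The applied 100.2 N acts up the slope; the weight component mg sin 43° = 66.154 N and kinetic friction μN both act down the slope.
So 100.2 = 66.154 + μ × 70.941, giving μ = (100.2 − 66.154) / 70.941 = 0.4799.

0.48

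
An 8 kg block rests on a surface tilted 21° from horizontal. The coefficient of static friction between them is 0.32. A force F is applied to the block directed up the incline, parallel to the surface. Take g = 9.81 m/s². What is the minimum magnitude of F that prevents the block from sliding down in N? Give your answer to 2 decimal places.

4.68 N

The normal force is N = mg cos 21° = 73.267 N. With F at its minimum the block is on the verge of sliding down, so static friction is at its maximum μ_s N = 0.32 × 73.267 = 23.445 N and acts up the slope.
Equilibrium along the incline: F + μ_s N = mg sin 21°, so F = 28.125 − 23.445 = 4.680 N.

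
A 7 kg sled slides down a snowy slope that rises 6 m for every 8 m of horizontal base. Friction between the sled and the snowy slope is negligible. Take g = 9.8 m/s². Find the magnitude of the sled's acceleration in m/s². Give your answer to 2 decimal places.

5.88 m/s²

Resolving the weight along the incline: the component pulling the sled down the slope is mg sin 36.87° = 7 × 9.8 × 0.6000 = 41.160 N, and the normal force is N = mg cos 36.87° = 7 × 9.8 × 0.8000 = 54.880 N.
With no friction the net force along the incline is 41.160 N, so a = g sin 36.87° = 41.160 / 7 = 5.8800 m/s².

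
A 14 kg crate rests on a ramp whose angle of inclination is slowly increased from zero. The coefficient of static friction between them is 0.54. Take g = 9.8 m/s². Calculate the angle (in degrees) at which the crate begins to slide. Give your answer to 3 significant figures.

28.4°

At the threshold of sliding, static friction is at its maximum μ_s N and exactly balances the weight component along the incline: mg sin θ = μ_s mg cos θ.
Hence tan θ = μ_s = 0.54, so θ = arctan(0.54) = 28.3690°.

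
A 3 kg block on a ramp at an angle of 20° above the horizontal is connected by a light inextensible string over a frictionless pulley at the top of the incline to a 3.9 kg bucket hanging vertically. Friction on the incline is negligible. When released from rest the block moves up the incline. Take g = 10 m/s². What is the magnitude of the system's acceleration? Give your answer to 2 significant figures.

4.2 m/s²

For the block on the incline: the weight component along the slope is m₁g sin 20° = 3 × 10 × 0.3420 = 10.260 N and the normal force is N = m₁g cos 20° = 28.191 N.
Newton's second law for the block (up-slope positive): T − 10.260 = 3 a. For the hanging bucket (downward positive): 3.9 × 10 − T = 3.9 a.
Adding the two equations eliminates T: 28.740 = 6.9 a, so a = 4.1652 m/s².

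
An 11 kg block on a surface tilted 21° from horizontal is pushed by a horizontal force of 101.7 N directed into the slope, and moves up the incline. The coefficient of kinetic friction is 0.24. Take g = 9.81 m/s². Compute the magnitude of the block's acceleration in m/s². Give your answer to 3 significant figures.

The horizontal push has components F cos 21° = 101.7 × 0.9336 = 94.947 N up the incline and F sin 21° = 101.7 × 0.3584 = 36.449 N pressing into the surface.
The normal force is therefore N = mg cos 21° + F sin 21° = 100.745 + 36.449 = 137.194 N, and kinetic friction down the slope is μN = 0.24 × 137.194 = 32.927 N.
Along the incline: F cos 21° − mg sin 21° − μN = ma, so 94.947 − 38.675 − 32.927 = 11 a, giving a = 2.1223 m/s².

2.12 m/s²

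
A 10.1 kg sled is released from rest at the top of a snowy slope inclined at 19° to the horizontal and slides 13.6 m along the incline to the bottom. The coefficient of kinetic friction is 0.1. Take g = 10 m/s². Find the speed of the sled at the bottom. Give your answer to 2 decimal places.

7.93 m/s

The weight component along the incline is mg sin 19° = 32.882 N and the normal force is N = mg cos 19° = 95.497 N.
Friction up the slope is f = μN = 0.1 × 95.497 = 9.550 N, so the net downslope force is 32.882 − 9.550 = 23.332 N and a = 23.332 / 10.1 = 2.3101 m/s².
Starting from rest over a distance of 13.6 m, v² = 2aL = 2 × 2.3101 × 13.6 = 62.8347, so v = 7.9268 m/s.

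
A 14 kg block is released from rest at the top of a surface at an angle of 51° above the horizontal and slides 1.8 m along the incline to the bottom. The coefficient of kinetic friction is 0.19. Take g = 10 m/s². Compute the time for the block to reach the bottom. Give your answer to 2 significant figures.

The weight component along the incline is mg sin 51° = 108.800 N and the normal force is N = mg cos 51° = 88.105 N.
Friction up the slope is f = μN = 0.19 × 88.105 = 16.740 N, so the net downslope force is 108.800 − 16.740 = 92.060 N and a = 92.060 / 14 = 6.5757 m/s².
Starting from rest, L = ½at², so t = √(2L/a) = √(2 × 1.8 / 6.5757) = 0.7399 s.

0.74 s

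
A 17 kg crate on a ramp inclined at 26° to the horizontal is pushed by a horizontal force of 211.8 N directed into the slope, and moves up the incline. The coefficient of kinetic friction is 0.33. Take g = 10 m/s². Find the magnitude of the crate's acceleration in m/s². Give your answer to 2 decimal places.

2.05 m/s²

The horizontal push has components F cos 26° = 211.8 × 0.8988 = 190.366 N up the incline and F sin 26° = 211.8 × 0.4384 = 92.853 N pressing into the surface.
The normal force is therefore N = mg cos 26° + F sin 26° = 152.796 + 92.853 = 245.649 N, and kinetic friction down the slope is μN = 0.33 × 245.649 = 81.064 N.
Along the incline: F cos 26° − mg sin 26° − μN = ma, so 190.366 − 74.528 − 81.064 = 17 a, giving a = 2.0455 m/s².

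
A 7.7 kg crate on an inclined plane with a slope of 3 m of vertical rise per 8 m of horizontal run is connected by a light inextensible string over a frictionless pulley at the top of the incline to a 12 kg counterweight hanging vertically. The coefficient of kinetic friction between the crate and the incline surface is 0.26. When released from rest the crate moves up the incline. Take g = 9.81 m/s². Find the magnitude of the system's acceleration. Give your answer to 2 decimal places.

For the crate on the incline: the weight component along the slope is m₁g sin 20.56° = 7.7 × 9.81 × 0.3511 = 26.521 N and the normal force is N = m₁g cos 20.56° = 70.727 N.
Kinetic friction opposes the crate's motion up the incline: f = μN = 0.26 × 70.727 = 18.389 N acting down the slope.
Newton's second law for the crate (up-slope positive): T − 26.521 − 18.389 = 7.7 a. For the hanging counterweight (downward positive): 12 × 9.81 − T = 12 a.
Adding the two equations eliminates T: 72.810 = 19.7 a, so a = 3.6959 m/s².

3.70 m/s²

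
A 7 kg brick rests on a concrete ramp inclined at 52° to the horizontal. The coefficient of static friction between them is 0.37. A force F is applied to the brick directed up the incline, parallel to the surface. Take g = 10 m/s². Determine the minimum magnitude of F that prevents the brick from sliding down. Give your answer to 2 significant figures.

The normal force is N = mg cos 52° = 43.096 N. With F at its minimum the brick is on the verge of sliding down, so static friction is at its maximum μ_s N = 0.37 × 43.096 = 15.946 N and acts up the slope.
Equilibrium along the incline: F + μ_s N = mg sin 52°, so F = 55.161 − 15.946 = 39.215 N.

39 N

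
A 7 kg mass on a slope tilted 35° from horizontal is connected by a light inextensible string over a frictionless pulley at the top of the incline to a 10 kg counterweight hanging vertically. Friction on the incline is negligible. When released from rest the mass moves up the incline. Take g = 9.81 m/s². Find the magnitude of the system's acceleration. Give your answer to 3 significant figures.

3.45 m/s²

For the mass on the incline: the weight component along the slope is m₁g sin 35° = 7 × 9.81 × 0.5736 = 39.389 N and the normal force is N = m₁g cos 35° = 56.251 N.
Newton's second law for the mass (up-slope positive): T − 39.389 = 7 a. For the hanging counterweight (downward positive): 10 × 9.81 − T = 10 a.
Adding the two equations eliminates T: 58.711 = 17 a, so a = 3.4536 m/s².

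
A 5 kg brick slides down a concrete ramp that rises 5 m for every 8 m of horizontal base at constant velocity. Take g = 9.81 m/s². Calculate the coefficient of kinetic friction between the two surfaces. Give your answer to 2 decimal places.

0.62

At constant velocity the net force along the incline is zero: mg sin 32.01° = μ mg cos 32.01°.
So μ = tan 32.01° = 0.5300 / 0.8480 = 0.6250.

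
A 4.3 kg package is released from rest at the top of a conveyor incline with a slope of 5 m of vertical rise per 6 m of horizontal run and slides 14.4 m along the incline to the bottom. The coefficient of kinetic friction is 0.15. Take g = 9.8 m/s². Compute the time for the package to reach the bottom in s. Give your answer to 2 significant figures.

2.4 s

The weight component along the incline is mg sin 39.81° = 26.977 N and the normal force is N = mg cos 39.81° = 32.373 N.
Friction up the slope is f = μN = 0.15 × 32.373 = 4.856 N, so the net downslope force is 26.977 − 4.856 = 22.121 N and a = 22.121 / 4.3 = 5.1444 m/s².
Starting from rest, L = ½at², so t = √(2L/a) = √(2 × 14.4 / 5.1444) = 2.3661 s.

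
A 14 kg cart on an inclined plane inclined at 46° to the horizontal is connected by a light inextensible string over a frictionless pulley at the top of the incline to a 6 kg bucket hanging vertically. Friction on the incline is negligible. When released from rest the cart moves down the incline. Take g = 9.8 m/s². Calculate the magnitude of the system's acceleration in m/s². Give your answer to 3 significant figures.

1.99 m/s²

For the cart on the incline: the weight component along the slope is m₁g sin 46° = 14 × 9.8 × 0.7193 = 98.688 N and the normal force is N = m₁g cos 46° = 95.307 N.
Newton's second law for the cart (down-slope positive): 98.688 − T = 14 a. For the hanging bucket (upward positive): T − 6 × 9.8 = 6 a.
Adding the two equations eliminates T: 39.888 = 20 a, so a = 1.9944 m/s².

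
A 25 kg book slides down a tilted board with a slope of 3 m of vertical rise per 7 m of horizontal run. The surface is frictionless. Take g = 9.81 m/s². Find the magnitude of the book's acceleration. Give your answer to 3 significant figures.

3.86 m/s²

Resolving the weight along the incline: the component pulling the book down the slope is mg sin 23.20° = 25 × 9.81 × 0.3939 = 96.604 N, and the normal force is N = mg cos 23.20° = 25 × 9.81 × 0.9191 = 225.409 N.
With no friction the net force along the incline is 96.604 N, so a = g sin 23.20° = 96.604 / 25 = 3.8642 m/s².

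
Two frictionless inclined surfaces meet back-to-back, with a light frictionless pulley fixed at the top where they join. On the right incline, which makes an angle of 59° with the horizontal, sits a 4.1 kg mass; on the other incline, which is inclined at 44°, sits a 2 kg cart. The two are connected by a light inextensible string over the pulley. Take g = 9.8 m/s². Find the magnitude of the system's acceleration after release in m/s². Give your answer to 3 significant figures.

Resolve each weight along its own incline: the 4.1 kg mass has component 4.1 × 9.8 × sin 59° = 34.441 N down its slope, and the 2 kg mass has 2 × 9.8 × sin 44° = 13.615 N down its slope.
The 4.1 kg side's 34.441 N exceeds the other side's 13.615 N, so that mass slides down and the 2 kg mass slides up. Taking that direction as positive, Newton's second law for the whole system gives 34.441 − 13.615 = (4.1 + 2) a, so a = 20.826 / 6.1 = 3.4141 m/s².

3.41 m/s²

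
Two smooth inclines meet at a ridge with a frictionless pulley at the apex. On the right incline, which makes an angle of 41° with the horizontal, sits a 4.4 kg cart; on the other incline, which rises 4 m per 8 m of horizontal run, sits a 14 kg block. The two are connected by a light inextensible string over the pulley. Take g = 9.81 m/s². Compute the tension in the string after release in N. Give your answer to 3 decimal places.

36.234 N

Resolve each weight along its own incline: the 4.4 kg mass has component 4.4 × 9.81 × sin 41° = 28.318 N down its slope, and the 14 kg mass has 14 × 9.81 × sin 26.57° = 61.420 N down its slope.
The 14 kg side's 61.420 N exceeds the other side's 28.318 N, so that mass slides down and the 4.4 kg mass slides up. Taking that direction as positive, Newton's second law for the whole system gives 61.420 − 28.318 = (4.4 + 14) a, so a = 33.102 / 18.4 = 1.7990 m/s².
For the 4.4 kg mass (up-slope positive): T − 28.318 = 4.4 × 1.7990, so T = 36.234 N.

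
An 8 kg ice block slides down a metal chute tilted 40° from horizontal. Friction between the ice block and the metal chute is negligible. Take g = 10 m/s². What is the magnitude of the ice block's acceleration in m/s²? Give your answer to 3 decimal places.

Resolving the weight along the incline: the component pulling the ice block down the slope is mg sin 40° = 8 × 10 × 0.6428 = 51.424 N, and the normal force is N = mg cos 40° = 8 × 10 × 0.7660 = 61.280 N.
With no friction the net force along the incline is 51.424 N, so a = g sin 40° = 51.424 / 8 = 6.4280 m/s².

6.428 m/s²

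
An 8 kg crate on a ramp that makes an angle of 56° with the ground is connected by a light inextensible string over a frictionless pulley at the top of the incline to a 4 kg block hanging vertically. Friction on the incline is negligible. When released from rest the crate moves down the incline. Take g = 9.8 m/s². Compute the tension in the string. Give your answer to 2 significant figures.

48 N

For the crate on the incline: the weight component along the slope is m₁g sin 56° = 8 × 9.8 × 0.8290 = 64.994 N and the normal force is N = m₁g cos 56° = 43.841 N.
Newton's second law for the crate (down-slope positive): 64.994 − T = 8 a. For the hanging block (upward positive): T − 4 × 9.8 = 4 a.
Adding the two equations eliminates T: 25.794 = 12 a, so a = 2.1495 m/s².
Then from the hanging block's equation, T = 4 × (9.8 + 2.1495) = 47.798 N.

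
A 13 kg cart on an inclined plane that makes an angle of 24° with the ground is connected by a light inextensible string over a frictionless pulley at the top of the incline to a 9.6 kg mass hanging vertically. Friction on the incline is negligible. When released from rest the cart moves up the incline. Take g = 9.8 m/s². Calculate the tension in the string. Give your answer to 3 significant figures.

76.1 N

For the cart on the incline: the weight component along the slope is m₁g sin 24° = 13 × 9.8 × 0.4067 = 51.814 N and the normal force is N = m₁g cos 24° = 116.386 N.
Newton's second law for the cart (up-slope positive): T − 51.814 = 13 a. For the hanging mass (downward positive): 9.6 × 9.8 − T = 9.6 a.
Adding the two equations eliminates T: 42.266 = 22.6 a, so a = 1.8702 m/s².
Then from the hanging mass's equation, T = 9.6 × (9.8 − 1.8702) = 76.126 N.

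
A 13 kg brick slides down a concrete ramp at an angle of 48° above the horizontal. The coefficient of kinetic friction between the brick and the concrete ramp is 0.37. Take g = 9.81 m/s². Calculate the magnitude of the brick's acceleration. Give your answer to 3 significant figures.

4.86 m/s²

Resolving the weight along the incline: the component pulling the brick down the slope is mg sin 48° = 13 × 9.81 × 0.7431 = 94.768 N, and the normal force is N = mg cos 48° = 13 × 9.81 × 0.6691 = 85.330 N.
Kinetic friction acts up the slope with magnitude f = μN = 0.37 × 85.330 = 31.572 N.
Net force along the incline is 94.768 − 31.572 = 63.196 N, so a = 63.196 / 13 = 4.8612 m/s².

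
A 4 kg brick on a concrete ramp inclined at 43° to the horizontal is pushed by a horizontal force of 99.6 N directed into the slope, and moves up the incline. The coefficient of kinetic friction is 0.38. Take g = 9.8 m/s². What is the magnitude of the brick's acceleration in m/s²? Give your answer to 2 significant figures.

2.4 m/s²

The horizontal push has components F cos 43° = 99.6 × 0.7314 = 72.847 N up the incline and F sin 43° = 99.6 × 0.6820 = 67.927 N pressing into the surface.
The normal force is therefore N = mg cos 43° + F sin 43° = 28.671 + 67.927 = 96.598 N, and kinetic friction down the slope is μN = 0.38 × 96.598 = 36.707 N.
Along the incline: F cos 43° − mg sin 43° − μN = ma, so 72.847 − 26.734 − 36.707 = 4 a, giving a = 2.3515 m/s².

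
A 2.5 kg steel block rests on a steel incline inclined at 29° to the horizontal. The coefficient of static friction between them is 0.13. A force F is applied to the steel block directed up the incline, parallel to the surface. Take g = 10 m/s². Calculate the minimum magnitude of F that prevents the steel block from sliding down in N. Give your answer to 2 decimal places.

9.28 N

The normal force is N = mg cos 29° = 21.865 N. With F at its minimum the steel block is on the verge of sliding down, so static friction is at its maximum μ_s N = 0.13 × 21.865 = 2.842 N and acts up the slope.
Equilibrium along the incline: F + μ_s N = mg sin 29°, so F = 12.120 − 2.842 = 9.278 N.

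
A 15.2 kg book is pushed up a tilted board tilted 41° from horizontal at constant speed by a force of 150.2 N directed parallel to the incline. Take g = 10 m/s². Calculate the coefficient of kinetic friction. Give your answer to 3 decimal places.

0.440

At constant speed ΣF = 0 along the incline. The applied 150.2 N acts up the slope; the weight component mg sin 41° = 99.721 N and kinetic friction μN both act down the slope.
So 150.2 = 99.721 + μ × 114.716, giving μ = (150.2 − 99.721) / 114.716 = 0.4400.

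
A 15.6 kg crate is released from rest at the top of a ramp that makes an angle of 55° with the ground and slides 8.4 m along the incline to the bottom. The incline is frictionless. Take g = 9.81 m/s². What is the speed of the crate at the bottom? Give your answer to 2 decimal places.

11.62 m/s

The weight component along the incline is mg sin 55° = 125.360 N and the normal force is N = mg cos 55° = 87.778 N.
With no friction, a = g sin 55° = 8.0359 m/s².
Starting from rest over a distance of 8.4 m, v² = 2aL = 2 × 8.0359 × 8.4 = 135.0031, so v = 11.6191 m/s.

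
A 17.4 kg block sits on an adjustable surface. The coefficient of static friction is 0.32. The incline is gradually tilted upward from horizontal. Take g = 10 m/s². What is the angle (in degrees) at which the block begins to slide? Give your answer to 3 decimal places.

17.745°

At the threshold of sliding, static friction is at its maximum μ_s N and exactly balances the weight component along the incline: mg sin θ = μ_s mg cos θ.
Hence tan θ = μ_s = 0.32, so θ = arctan(0.32) = 17.7447°.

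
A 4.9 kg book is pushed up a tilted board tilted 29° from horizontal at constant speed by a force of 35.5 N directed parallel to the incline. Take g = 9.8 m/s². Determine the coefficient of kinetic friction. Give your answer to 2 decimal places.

At constant speed ΣF = 0 along the incline. The applied 35.5 N acts up the slope; the weight component mg sin 29° = 23.281 N and kinetic friction μN both act down the slope.
So 35.5 = 23.281 + μ × 41.999, giving μ = (35.5 − 23.281) / 41.999 = 0.2909.

0.29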